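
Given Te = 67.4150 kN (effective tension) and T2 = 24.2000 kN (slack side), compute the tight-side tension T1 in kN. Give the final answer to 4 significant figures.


T1 = Te + T2 = 67.4150 + 24.2000
T1 = 91.62 kN


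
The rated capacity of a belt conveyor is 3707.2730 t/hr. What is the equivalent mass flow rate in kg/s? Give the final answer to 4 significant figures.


m_dot = 3707.2730 * 1000 / 3600
m_dot = 1030 kg/s


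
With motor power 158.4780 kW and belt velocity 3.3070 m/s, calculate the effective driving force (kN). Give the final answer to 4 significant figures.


Te = P / v = 158.4780 / 3.3070
Te = 47.92 kN


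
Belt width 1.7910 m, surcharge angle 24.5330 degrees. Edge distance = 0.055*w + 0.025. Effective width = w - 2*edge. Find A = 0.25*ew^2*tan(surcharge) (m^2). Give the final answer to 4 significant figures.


edge = 0.055*1.7910 + 0.025 = 0.123505 m
ew = 1.7910 - 2*0.123505 = 1.54399 m
A = 0.25 * 1.54399^2 * tan(24.5330 deg)
A = 0.2720 m^2


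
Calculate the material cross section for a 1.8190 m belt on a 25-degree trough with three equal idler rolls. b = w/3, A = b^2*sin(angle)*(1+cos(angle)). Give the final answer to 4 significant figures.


b = 1.8190/3 = 0.606333 m
A = 0.606333^2 * sin(25 deg) * (1 + cos(25 deg))
A = 0.2962 m^2


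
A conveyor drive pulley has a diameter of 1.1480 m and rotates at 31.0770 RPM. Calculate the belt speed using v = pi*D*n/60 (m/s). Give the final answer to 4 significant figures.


v = pi * 1.1480 * 31.0770 / 60
v = 1.868 m/s


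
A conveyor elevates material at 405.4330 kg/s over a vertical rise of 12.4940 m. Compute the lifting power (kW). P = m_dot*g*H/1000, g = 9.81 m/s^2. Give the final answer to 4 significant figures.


P = 405.4330 * 9.81 * 12.4940 / 1000
P = 49.69 kW


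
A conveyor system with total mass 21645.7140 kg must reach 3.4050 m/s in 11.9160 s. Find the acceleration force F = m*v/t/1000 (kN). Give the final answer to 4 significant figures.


F = 21645.7140 * 3.4050 / 11.9160 / 1000
F = 6.185 kN


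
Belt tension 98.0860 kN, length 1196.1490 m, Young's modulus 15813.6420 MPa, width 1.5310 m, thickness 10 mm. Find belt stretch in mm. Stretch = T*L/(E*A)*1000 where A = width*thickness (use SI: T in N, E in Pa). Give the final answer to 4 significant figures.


A = 1.5310 * 0.01 = 0.01531 m^2
Stretch = 98.0860*1000 * 1196.1490 / (15813.6420e6 * 0.01531) * 1000
Stretch = 484.6 mm


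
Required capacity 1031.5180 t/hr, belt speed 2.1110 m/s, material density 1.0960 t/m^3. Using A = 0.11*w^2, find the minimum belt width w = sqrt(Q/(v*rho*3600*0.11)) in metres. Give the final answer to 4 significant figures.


A_req = 1031.5180 / (2.1110 * 1.0960 * 3600) = 0.123844 m^2
w = sqrt(0.123844 / 0.11)
w = 1.061 m


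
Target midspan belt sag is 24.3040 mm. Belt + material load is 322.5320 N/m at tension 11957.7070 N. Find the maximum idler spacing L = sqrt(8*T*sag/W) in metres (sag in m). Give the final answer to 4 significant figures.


sag = 24.3040/1000 = 0.024304 m
L = sqrt(8 * 11957.7070 * 0.024304 / 322.5320)
L = 2.685 m


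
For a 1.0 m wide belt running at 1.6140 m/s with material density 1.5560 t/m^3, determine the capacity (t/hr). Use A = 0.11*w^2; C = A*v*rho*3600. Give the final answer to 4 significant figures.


A = 0.11 * 1.0^2 = 0.11 m^2
C = 0.11 * 1.6140 * 1.5560 * 3600
C = 994.5 t/hr


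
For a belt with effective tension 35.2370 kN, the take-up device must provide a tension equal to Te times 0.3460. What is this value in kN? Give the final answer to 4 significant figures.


T_tu = 35.2370 * 0.3460
T_tu = 12.19 kN


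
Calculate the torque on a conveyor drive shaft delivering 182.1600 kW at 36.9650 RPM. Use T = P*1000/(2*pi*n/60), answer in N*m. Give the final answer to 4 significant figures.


omega = 2*pi*36.9650/60 = 3.87097 rad/s
T = 182.1600*1000 / 3.87097
T = 47060 N*m


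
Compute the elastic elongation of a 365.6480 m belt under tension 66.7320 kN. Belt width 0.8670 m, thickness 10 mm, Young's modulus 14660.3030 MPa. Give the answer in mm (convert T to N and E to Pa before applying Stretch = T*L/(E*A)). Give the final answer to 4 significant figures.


A = 0.8670 * 0.01 = 0.00867 m^2
Stretch = 66.7320*1000 * 365.6480 / (14660.3030e6 * 0.00867) * 1000
Stretch = 192.0 mm


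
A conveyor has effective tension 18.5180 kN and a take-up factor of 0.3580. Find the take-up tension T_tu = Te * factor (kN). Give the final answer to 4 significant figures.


T_tu = 18.5180 * 0.3580
T_tu = 6.629 kN


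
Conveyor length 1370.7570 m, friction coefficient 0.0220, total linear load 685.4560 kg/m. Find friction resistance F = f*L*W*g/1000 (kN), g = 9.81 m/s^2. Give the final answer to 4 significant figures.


F = 0.0220 * 1370.7570 * 685.4560 * 9.81 / 1000
F = 202.8 kN


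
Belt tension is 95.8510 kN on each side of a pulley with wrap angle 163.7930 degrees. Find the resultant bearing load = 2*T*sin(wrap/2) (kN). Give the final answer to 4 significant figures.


F = 2 * 95.8510 * sin(163.7930/2 deg)
F = 189.8 kN


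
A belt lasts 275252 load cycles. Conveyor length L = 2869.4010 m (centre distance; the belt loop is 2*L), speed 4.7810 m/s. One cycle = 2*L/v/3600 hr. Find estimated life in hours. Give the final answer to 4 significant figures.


cycle_time = 2 * 2869.4010 / 4.7810 / 3600 = 0.333426 hr
life = 275252 * 0.333426 = 91780 hours


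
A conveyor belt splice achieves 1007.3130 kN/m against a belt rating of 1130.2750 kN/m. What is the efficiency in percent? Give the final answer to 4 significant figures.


Eff = 1007.3130 / 1130.2750 * 100
Eff = 89.12 %


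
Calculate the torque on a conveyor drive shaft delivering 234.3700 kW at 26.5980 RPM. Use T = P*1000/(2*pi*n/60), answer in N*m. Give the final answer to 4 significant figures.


omega = 2*pi*26.5980/60 = 2.78534 rad/s
T = 234.3700*1000 / 2.78534
T = 84140 N*m


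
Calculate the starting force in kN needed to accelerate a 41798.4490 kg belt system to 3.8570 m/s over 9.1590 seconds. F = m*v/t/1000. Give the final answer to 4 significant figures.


F = 41798.4490 * 3.8570 / 9.1590 / 1000
F = 17.60 kN


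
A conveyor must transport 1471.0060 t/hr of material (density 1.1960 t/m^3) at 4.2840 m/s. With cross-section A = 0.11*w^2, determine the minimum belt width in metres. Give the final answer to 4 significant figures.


A_req = 1471.0060 / (4.2840 * 1.1960 * 3600) = 0.0797501 m^2
w = sqrt(0.0797501 / 0.11)
w = 0.8515 m


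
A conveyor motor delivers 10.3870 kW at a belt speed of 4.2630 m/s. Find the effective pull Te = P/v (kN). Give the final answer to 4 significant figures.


Te = P / v = 10.3870 / 4.2630
Te = 2.437 kN


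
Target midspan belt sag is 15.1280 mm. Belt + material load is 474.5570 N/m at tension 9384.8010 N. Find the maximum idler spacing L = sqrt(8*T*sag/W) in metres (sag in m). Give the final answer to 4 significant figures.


sag = 15.1280/1000 = 0.015128 m
L = sqrt(8 * 9384.8010 * 0.015128 / 474.5570)
L = 1.547 m


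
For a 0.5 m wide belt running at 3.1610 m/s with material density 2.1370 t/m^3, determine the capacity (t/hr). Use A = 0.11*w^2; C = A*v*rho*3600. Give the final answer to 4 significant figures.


A = 0.11 * 0.5^2 = 0.0275 m^2
C = 0.0275 * 3.1610 * 2.1370 * 3600
C = 668.8 t/hr


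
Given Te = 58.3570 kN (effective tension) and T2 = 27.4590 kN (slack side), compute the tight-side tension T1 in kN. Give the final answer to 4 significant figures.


T1 = Te + T2 = 58.3570 + 27.4590
T1 = 85.82 kN


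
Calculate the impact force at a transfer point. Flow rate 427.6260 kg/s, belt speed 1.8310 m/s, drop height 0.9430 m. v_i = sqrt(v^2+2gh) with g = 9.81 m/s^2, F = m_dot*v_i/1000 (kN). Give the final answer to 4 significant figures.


v_i = sqrt(1.8310^2 + 2*9.81*0.9430) = 4.67485 m/s
F = 427.6260 * 4.67485 / 1000
F = 1.999 kN


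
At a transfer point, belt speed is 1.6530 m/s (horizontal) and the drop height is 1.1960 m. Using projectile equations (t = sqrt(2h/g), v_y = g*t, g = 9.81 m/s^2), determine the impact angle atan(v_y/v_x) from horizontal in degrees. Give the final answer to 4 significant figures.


t = sqrt(2*1.1960/9.81) = 0.493794 s
v_y = 9.81 * 0.493794 = 4.84412 m/s
angle = atan(4.84412 / 1.6530) = 71.16 deg


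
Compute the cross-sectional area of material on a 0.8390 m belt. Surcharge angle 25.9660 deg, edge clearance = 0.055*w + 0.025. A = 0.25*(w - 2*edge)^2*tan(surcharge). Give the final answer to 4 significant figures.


edge = 0.055*0.8390 + 0.025 = 0.071145 m
ew = 0.8390 - 2*0.071145 = 0.69671 m
A = 0.25 * 0.69671^2 * tan(25.9660 deg)
A = 0.05910 m^2


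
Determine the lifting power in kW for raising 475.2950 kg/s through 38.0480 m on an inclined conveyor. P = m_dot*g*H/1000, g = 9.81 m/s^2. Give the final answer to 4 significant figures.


P = 475.2950 * 9.81 * 38.0480 / 1000
P = 177.4 kW


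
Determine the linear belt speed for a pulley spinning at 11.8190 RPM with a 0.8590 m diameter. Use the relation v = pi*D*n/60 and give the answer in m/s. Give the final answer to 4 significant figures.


v = pi * 0.8590 * 11.8190 / 60
v = 0.5316 m/s


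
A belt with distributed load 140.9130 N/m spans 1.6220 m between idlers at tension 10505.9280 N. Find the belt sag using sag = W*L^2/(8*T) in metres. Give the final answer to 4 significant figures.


sag = 140.9130 * 1.6220^2 / (8 * 10505.9280)
sag = 0.004411 m


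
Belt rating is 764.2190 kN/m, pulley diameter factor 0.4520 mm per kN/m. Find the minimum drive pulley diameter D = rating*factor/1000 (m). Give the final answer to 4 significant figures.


D = 764.2190 * 0.4520 / 1000
D = 0.3454 m


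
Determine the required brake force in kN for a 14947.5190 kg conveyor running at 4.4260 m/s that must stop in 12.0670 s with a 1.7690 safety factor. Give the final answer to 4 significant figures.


F = 14947.5190 * 4.4260 / 12.0670 * 1.7690 / 1000
F = 9.699 kN


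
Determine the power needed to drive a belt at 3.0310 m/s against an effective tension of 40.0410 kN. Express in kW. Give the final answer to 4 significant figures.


P = Te * v = 40.0410 * 3.0310
P = 121.4 kW


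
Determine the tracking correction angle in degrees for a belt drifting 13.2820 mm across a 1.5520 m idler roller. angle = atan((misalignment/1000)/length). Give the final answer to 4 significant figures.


misalign_m = 13.2820 / 1000 = 0.013282 m
angle = atan(0.013282 / 1.5520)
angle = 0.4903 deg


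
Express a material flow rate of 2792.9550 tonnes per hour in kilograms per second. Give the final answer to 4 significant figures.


m_dot = 2792.9550 * 1000 / 3600
m_dot = 775.8 kg/s


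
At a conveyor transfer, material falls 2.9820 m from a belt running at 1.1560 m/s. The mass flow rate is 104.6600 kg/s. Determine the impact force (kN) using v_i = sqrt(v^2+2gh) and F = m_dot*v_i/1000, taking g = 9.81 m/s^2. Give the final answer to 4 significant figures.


v_i = sqrt(1.1560^2 + 2*9.81*2.9820) = 7.73584 m/s
F = 104.6600 * 7.73584 / 1000
F = 0.8096 kN


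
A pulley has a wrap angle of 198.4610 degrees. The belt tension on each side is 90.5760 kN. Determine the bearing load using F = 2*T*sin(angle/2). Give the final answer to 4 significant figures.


F = 2 * 90.5760 * sin(198.4610/2 deg)
F = 178.8 kN


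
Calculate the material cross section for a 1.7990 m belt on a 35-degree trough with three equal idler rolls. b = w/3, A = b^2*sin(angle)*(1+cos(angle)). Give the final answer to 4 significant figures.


b = 1.7990/3 = 0.599667 m
A = 0.599667^2 * sin(35 deg) * (1 + cos(35 deg))
A = 0.3752 m^2


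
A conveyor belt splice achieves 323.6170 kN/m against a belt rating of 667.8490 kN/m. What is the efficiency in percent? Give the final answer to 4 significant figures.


Eff = 323.6170 / 667.8490 * 100
Eff = 48.46 %


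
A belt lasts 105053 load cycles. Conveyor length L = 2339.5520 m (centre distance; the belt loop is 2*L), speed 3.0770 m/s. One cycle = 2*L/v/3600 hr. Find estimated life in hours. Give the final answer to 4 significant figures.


cycle_time = 2 * 2339.5520 / 3.0770 / 3600 = 0.422409 hr
life = 105053 * 0.422409 = 44380 hours


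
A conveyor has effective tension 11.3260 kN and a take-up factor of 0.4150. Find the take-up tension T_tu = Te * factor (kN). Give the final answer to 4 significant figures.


T_tu = 11.3260 * 0.4150
T_tu = 4.700 kN


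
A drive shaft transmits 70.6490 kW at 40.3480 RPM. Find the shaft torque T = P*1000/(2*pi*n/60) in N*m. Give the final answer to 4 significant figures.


omega = 2*pi*40.3480/60 = 4.22523 rad/s
T = 70.6490*1000 / 4.22523
T = 16720 N*m


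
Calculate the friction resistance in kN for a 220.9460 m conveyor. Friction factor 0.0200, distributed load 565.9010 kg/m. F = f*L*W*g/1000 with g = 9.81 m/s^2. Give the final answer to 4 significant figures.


F = 0.0200 * 220.9460 * 565.9010 * 9.81 / 1000
F = 24.53 kN


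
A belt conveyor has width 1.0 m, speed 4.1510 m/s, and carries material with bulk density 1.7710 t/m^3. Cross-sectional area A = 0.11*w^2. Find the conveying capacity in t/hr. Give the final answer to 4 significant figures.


A = 0.11 * 1.0^2 = 0.11 m^2
C = 0.11 * 4.1510 * 1.7710 * 3600
C = 2911 t/hr


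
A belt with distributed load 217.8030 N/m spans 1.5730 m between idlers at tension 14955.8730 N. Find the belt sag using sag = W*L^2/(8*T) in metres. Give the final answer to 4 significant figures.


sag = 217.8030 * 1.5730^2 / (8 * 14955.8730)
sag = 0.004504 m


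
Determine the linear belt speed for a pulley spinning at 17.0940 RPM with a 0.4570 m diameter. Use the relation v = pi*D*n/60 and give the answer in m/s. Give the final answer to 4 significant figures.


v = pi * 0.4570 * 17.0940 / 60
v = 0.4090 m/s


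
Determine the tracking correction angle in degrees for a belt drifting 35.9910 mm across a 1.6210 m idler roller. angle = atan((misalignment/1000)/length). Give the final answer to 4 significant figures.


misalign_m = 35.9910 / 1000 = 0.035991 m
angle = atan(0.035991 / 1.6210)
angle = 1.272 deg


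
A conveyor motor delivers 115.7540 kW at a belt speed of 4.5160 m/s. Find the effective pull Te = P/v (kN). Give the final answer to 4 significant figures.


Te = P / v = 115.7540 / 4.5160
Te = 25.63 kN


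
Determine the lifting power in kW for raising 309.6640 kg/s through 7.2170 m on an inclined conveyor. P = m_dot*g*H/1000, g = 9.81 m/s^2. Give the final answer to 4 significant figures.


P = 309.6640 * 9.81 * 7.2170 / 1000
P = 21.92 kW


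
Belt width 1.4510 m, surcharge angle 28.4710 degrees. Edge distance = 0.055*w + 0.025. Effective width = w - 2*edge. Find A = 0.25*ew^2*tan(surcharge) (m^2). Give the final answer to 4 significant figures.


edge = 0.055*1.4510 + 0.025 = 0.104805 m
ew = 1.4510 - 2*0.104805 = 1.24139 m
A = 0.25 * 1.24139^2 * tan(28.4710 deg)
A = 0.2089 m^2


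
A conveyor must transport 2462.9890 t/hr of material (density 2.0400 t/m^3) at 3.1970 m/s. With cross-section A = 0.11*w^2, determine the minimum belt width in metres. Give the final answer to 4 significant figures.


A_req = 2462.9890 / (3.1970 * 2.0400 * 3600) = 0.104903 m^2
w = sqrt(0.104903 / 0.11)
w = 0.9766 m


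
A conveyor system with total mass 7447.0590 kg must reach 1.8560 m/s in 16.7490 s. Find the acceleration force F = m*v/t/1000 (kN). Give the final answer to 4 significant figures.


F = 7447.0590 * 1.8560 / 16.7490 / 1000
F = 0.8252 kN


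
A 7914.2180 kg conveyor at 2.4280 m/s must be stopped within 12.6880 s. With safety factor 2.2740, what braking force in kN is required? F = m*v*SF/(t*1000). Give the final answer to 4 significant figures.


F = 7914.2180 * 2.4280 / 12.6880 * 2.2740 / 1000
F = 3.444 kN


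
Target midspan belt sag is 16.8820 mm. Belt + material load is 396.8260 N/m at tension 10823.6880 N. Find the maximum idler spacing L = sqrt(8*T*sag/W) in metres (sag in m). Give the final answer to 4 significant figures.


sag = 16.8820/1000 = 0.016882 m
L = sqrt(8 * 10823.6880 * 0.016882 / 396.8260)
L = 1.919 m


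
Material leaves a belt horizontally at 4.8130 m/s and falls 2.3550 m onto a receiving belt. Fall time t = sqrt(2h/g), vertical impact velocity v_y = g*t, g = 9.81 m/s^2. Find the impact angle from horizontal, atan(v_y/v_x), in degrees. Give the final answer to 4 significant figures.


t = sqrt(2*2.3550/9.81) = 0.692909 s
v_y = 9.81 * 0.692909 = 6.79744 m/s
angle = atan(6.79744 / 4.8130) = 54.70 deg


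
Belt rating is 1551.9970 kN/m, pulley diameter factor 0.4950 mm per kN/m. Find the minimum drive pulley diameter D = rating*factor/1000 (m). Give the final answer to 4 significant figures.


D = 1551.9970 * 0.4950 / 1000
D = 0.7682 m


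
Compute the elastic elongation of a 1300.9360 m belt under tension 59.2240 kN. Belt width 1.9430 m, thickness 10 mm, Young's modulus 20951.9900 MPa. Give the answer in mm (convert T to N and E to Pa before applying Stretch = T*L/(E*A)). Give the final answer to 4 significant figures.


A = 1.9430 * 0.01 = 0.01943 m^2
Stretch = 59.2240*1000 * 1300.9360 / (20951.9900e6 * 0.01943) * 1000
Stretch = 189.3 mm


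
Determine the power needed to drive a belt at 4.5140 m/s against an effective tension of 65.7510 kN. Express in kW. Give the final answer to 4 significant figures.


P = Te * v = 65.7510 * 4.5140
P = 296.8 kW


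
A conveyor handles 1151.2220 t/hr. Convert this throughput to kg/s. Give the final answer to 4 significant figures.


m_dot = 1151.2220 * 1000 / 3600
m_dot = 319.8 kg/s


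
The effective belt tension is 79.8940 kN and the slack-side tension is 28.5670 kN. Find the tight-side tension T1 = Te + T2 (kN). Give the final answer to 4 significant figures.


T1 = Te + T2 = 79.8940 + 28.5670
T1 = 108.5 kN


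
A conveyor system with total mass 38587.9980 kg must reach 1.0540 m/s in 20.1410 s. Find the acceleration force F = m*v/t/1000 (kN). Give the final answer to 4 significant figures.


F = 38587.9980 * 1.0540 / 20.1410 / 1000
F = 2.019 kN


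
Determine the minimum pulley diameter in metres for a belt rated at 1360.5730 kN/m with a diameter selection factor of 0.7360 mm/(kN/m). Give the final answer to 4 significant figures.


D = 1360.5730 * 0.7360 / 1000
D = 1.001 m


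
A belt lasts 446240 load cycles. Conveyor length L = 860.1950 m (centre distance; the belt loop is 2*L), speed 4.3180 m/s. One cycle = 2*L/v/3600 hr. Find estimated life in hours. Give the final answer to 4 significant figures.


cycle_time = 2 * 860.1950 / 4.3180 / 3600 = 0.110673 hr
life = 446240 * 0.110673 = 49390 hours


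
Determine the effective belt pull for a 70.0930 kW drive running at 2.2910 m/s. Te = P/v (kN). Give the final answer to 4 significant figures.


Te = P / v = 70.0930 / 2.2910
Te = 30.59 kN


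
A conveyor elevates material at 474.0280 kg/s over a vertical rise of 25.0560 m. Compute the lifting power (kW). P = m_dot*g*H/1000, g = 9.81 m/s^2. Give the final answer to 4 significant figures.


P = 474.0280 * 9.81 * 25.0560 / 1000
P = 116.5 kW


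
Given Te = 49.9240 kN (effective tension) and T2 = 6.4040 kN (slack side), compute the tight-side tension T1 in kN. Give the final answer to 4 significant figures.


T1 = Te + T2 = 49.9240 + 6.4040
T1 = 56.33 kN


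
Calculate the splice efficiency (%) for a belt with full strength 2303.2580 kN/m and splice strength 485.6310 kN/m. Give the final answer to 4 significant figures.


Eff = 485.6310 / 2303.2580 * 100
Eff = 21.08 %


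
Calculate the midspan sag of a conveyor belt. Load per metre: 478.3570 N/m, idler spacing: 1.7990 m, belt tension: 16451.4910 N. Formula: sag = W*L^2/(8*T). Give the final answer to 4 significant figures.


sag = 478.3570 * 1.7990^2 / (8 * 16451.4910)
sag = 0.01176 m


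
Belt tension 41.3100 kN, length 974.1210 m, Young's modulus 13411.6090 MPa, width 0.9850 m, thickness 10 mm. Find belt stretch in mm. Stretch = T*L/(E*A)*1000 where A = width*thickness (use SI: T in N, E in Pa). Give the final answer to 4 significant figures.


A = 0.9850 * 0.01 = 0.00985 m^2
Stretch = 41.3100*1000 * 974.1210 / (13411.6090e6 * 0.00985) * 1000
Stretch = 304.6 mm


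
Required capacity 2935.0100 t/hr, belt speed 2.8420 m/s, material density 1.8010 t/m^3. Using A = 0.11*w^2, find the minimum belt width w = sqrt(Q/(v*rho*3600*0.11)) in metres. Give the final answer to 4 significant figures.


A_req = 2935.0100 / (2.8420 * 1.8010 * 3600) = 0.159283 m^2
w = sqrt(0.159283 / 0.11)
w = 1.203 m


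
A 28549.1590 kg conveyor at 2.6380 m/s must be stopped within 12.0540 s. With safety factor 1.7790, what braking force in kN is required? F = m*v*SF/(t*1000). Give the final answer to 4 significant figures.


F = 28549.1590 * 2.6380 / 12.0540 * 1.7790 / 1000
F = 11.12 kN


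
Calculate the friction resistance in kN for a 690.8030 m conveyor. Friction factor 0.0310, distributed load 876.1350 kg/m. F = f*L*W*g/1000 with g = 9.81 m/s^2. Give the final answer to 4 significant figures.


F = 0.0310 * 690.8030 * 876.1350 * 9.81 / 1000
F = 184.1 kN


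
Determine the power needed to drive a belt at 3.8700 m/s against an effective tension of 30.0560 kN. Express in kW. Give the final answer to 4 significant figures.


P = Te * v = 30.0560 * 3.8700
P = 116.3 kW


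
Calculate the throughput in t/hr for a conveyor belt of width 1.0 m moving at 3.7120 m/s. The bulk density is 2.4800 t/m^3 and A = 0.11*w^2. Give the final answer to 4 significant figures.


A = 0.11 * 1.0^2 = 0.11 m^2
C = 0.11 * 3.7120 * 2.4800 * 3600
C = 3645 t/hr


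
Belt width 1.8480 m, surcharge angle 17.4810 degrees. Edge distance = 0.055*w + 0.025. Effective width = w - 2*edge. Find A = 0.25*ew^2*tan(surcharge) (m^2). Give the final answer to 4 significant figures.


edge = 0.055*1.8480 + 0.025 = 0.12664 m
ew = 1.8480 - 2*0.12664 = 1.59472 m
A = 0.25 * 1.59472^2 * tan(17.4810 deg)
A = 0.2002 m^2


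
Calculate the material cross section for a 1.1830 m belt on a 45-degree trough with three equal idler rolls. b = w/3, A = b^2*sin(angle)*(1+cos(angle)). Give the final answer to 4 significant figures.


b = 1.1830/3 = 0.394333 m
A = 0.394333^2 * sin(45 deg) * (1 + cos(45 deg))
A = 0.1877 m^2


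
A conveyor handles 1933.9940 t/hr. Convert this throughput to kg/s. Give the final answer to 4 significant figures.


m_dot = 1933.9940 * 1000 / 3600
m_dot = 537.2 kg/s


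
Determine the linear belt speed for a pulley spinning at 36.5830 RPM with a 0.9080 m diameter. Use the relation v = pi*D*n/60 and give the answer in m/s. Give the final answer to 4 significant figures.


v = pi * 0.9080 * 36.5830 / 60
v = 1.739 m/s


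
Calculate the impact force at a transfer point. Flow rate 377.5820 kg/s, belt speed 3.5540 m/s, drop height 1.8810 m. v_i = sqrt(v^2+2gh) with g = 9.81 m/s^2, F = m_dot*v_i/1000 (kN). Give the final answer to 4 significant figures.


v_i = sqrt(3.5540^2 + 2*9.81*1.8810) = 7.03819 m/s
F = 377.5820 * 7.03819 / 1000
F = 2.657 kN


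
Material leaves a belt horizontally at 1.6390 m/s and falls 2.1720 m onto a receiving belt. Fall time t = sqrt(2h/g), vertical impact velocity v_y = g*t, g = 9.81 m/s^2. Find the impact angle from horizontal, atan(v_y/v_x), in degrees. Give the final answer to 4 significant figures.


t = sqrt(2*2.1720/9.81) = 0.665442 s
v_y = 9.81 * 0.665442 = 6.52799 m/s
angle = atan(6.52799 / 1.6390) = 75.91 deg


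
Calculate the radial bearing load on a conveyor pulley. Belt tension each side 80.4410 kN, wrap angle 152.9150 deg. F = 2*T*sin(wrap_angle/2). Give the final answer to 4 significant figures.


F = 2 * 80.4410 * sin(152.9150/2 deg)
F = 156.4 kN


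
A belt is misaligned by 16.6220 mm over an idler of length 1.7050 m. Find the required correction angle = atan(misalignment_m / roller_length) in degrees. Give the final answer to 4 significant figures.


misalign_m = 16.6220 / 1000 = 0.016622 m
angle = atan(0.016622 / 1.7050)
angle = 0.5586 deg


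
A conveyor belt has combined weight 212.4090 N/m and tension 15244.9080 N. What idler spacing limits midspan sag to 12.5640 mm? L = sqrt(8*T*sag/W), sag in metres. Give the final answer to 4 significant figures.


sag = 12.5640/1000 = 0.012564 m
L = sqrt(8 * 15244.9080 * 0.012564 / 212.4090)
L = 2.686 m


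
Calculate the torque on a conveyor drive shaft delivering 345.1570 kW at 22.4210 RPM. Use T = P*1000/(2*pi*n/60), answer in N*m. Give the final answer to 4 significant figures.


omega = 2*pi*22.4210/60 = 2.34792 rad/s
T = 345.1570*1000 / 2.34792
T = 147000 N*m


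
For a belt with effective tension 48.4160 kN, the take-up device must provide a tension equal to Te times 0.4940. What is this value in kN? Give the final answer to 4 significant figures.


T_tu = 48.4160 * 0.4940
T_tu = 23.92 kN


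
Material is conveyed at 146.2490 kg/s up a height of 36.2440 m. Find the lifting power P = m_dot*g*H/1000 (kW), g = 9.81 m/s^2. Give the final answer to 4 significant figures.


P = 146.2490 * 9.81 * 36.2440 / 1000
P = 52.00 kW


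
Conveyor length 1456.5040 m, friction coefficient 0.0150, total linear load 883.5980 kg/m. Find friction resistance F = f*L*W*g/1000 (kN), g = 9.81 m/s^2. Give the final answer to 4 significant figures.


F = 0.0150 * 1456.5040 * 883.5980 * 9.81 / 1000
F = 189.4 kN


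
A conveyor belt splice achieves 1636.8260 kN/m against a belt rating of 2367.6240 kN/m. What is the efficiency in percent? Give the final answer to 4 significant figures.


Eff = 1636.8260 / 2367.6240 * 100
Eff = 69.13 %


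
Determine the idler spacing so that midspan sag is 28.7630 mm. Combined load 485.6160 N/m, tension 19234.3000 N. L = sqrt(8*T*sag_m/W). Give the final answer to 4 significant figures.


sag = 28.7630/1000 = 0.028763 m
L = sqrt(8 * 19234.3000 * 0.028763 / 485.6160)
L = 3.019 m


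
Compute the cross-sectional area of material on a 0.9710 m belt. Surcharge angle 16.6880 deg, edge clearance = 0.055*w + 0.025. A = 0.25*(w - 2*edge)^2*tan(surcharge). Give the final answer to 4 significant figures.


edge = 0.055*0.9710 + 0.025 = 0.078405 m
ew = 0.9710 - 2*0.078405 = 0.81419 m
A = 0.25 * 0.81419^2 * tan(16.6880 deg)
A = 0.04968 m^2


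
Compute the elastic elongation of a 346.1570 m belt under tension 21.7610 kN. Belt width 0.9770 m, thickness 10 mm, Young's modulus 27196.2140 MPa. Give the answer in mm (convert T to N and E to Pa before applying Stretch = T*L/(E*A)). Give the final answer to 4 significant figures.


A = 0.9770 * 0.01 = 0.00977 m^2
Stretch = 21.7610*1000 * 346.1570 / (27196.2140e6 * 0.00977) * 1000
Stretch = 28.35 mm


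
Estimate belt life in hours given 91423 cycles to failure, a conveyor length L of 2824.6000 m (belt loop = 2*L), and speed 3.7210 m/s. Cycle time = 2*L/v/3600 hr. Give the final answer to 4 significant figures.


cycle_time = 2 * 2824.6000 / 3.7210 / 3600 = 0.421721 hr
life = 91423 * 0.421721 = 38550 hours


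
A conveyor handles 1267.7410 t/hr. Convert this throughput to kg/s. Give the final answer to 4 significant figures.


m_dot = 1267.7410 * 1000 / 3600
m_dot = 352.2 kg/s


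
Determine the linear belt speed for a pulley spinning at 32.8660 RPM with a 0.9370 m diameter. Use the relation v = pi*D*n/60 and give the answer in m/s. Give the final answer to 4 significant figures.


v = pi * 0.9370 * 32.8660 / 60
v = 1.612 m/s


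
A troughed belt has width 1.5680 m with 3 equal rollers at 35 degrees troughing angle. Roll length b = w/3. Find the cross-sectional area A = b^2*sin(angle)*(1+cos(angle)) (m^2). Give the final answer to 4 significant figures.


b = 1.5680/3 = 0.522667 m
A = 0.522667^2 * sin(35 deg) * (1 + cos(35 deg))
A = 0.2850 m^2


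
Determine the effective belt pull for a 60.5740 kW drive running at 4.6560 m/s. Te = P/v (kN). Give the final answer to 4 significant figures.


Te = P / v = 60.5740 / 4.6560
Te = 13.01 kN


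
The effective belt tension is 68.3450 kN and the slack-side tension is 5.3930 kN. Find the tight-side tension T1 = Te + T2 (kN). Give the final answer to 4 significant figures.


T1 = Te + T2 = 68.3450 + 5.3930
T1 = 73.74 kN


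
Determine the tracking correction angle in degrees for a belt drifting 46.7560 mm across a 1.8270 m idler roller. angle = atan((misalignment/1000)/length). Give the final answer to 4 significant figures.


misalign_m = 46.7560 / 1000 = 0.046756 m
angle = atan(0.046756 / 1.8270)
angle = 1.466 deg


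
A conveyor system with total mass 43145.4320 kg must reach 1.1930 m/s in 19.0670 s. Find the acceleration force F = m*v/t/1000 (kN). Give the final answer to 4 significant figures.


F = 43145.4320 * 1.1930 / 19.0670 / 1000
F = 2.700 kN


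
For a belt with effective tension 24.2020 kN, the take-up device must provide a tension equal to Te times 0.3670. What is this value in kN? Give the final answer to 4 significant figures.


T_tu = 24.2020 * 0.3670
T_tu = 8.882 kN


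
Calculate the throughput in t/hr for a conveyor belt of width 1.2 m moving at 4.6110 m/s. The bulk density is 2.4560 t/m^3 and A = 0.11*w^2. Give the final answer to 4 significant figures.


A = 0.11 * 1.2^2 = 0.1584 m^2
C = 0.1584 * 4.6110 * 2.4560 * 3600
C = 6458 t/hr


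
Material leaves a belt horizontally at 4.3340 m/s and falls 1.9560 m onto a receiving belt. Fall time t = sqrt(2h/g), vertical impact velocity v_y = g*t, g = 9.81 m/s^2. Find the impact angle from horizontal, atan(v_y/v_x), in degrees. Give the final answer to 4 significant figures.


t = sqrt(2*1.9560/9.81) = 0.631488 s
v_y = 9.81 * 0.631488 = 6.1949 m/s
angle = atan(6.1949 / 4.3340) = 55.02 deg


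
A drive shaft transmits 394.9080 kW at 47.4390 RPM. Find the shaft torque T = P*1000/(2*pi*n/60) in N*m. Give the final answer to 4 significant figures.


omega = 2*pi*47.4390/60 = 4.9678 rad/s
T = 394.9080*1000 / 4.9678
T = 79490 N*m


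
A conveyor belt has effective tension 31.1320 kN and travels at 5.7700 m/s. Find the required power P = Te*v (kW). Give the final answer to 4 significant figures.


P = Te * v = 31.1320 * 5.7700
P = 179.6 kW


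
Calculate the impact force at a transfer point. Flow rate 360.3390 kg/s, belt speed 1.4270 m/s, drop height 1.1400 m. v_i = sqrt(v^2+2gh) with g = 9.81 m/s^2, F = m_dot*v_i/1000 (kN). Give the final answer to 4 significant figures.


v_i = sqrt(1.4270^2 + 2*9.81*1.1400) = 4.93995 m/s
F = 360.3390 * 4.93995 / 1000
F = 1.780 kN


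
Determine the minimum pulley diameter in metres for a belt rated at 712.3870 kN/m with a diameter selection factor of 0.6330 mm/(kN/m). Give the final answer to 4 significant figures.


D = 712.3870 * 0.6330 / 1000
D = 0.4509 m


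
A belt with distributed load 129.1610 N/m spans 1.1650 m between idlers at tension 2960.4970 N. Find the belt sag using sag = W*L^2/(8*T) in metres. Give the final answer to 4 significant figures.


sag = 129.1610 * 1.1650^2 / (8 * 2960.4970)
sag = 0.007402 m


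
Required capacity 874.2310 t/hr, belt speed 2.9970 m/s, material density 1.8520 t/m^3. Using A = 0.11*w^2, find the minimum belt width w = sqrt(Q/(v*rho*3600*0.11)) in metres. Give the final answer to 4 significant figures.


A_req = 874.2310 / (2.9970 * 1.8520 * 3600) = 0.0437518 m^2
w = sqrt(0.0437518 / 0.11)
w = 0.6307 m


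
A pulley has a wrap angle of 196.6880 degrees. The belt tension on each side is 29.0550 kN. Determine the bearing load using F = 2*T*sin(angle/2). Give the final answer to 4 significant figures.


F = 2 * 29.0550 * sin(196.6880/2 deg)
F = 57.49 kN


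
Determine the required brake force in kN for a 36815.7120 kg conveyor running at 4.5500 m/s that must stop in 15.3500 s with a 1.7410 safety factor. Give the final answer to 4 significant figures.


F = 36815.7120 * 4.5500 / 15.3500 * 1.7410 / 1000
F = 19.00 kN


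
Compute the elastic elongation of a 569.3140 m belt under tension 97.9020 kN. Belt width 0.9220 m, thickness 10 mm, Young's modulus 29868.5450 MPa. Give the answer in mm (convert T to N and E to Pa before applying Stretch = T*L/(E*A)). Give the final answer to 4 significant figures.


A = 0.9220 * 0.01 = 0.00922 m^2
Stretch = 97.9020*1000 * 569.3140 / (29868.5450e6 * 0.00922) * 1000
Stretch = 202.4 mm


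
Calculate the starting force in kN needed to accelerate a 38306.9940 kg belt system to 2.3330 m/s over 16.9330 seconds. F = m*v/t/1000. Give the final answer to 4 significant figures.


F = 38306.9940 * 2.3330 / 16.9330 / 1000
F = 5.278 kN


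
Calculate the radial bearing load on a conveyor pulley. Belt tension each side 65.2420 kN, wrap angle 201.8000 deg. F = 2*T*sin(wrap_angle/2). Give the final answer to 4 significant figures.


F = 2 * 65.2420 * sin(201.8000/2 deg)
F = 128.1 kN


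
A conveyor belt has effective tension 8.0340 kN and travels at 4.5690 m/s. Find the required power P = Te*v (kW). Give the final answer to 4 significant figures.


P = Te * v = 8.0340 * 4.5690
P = 36.71 kW


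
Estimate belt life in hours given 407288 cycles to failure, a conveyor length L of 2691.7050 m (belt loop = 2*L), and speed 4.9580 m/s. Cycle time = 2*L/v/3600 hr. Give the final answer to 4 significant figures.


cycle_time = 2 * 2691.7050 / 4.9580 / 3600 = 0.301612 hr
life = 407288 * 0.301612 = 122800 hours


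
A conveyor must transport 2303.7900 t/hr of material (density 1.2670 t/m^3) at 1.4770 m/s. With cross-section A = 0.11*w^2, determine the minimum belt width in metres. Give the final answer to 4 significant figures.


A_req = 2303.7900 / (1.4770 * 1.2670 * 3600) = 0.341966 m^2
w = sqrt(0.341966 / 0.11)
w = 1.763 m


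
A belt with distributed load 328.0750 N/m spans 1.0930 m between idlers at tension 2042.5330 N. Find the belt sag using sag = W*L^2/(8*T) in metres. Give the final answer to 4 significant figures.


sag = 328.0750 * 1.0930^2 / (8 * 2042.5330)
sag = 0.02399 m


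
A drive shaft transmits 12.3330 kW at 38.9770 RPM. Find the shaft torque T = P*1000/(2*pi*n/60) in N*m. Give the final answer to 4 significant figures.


omega = 2*pi*38.9770/60 = 4.08166 rad/s
T = 12.3330*1000 / 4.08166
T = 3022 N*m


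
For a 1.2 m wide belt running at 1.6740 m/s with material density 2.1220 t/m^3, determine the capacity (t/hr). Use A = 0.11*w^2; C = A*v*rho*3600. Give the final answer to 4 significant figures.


A = 0.11 * 1.2^2 = 0.1584 m^2
C = 0.1584 * 1.6740 * 2.1220 * 3600
C = 2026 t/hr


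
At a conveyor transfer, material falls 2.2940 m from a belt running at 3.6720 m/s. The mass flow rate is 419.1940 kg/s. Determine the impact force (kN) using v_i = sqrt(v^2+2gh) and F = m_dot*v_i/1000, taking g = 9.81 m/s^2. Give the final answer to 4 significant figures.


v_i = sqrt(3.6720^2 + 2*9.81*2.2940) = 7.648 m/s
F = 419.1940 * 7.648 / 1000
F = 3.206 kN


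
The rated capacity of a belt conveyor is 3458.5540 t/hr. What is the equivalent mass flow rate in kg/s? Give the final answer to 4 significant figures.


m_dot = 3458.5540 * 1000 / 3600
m_dot = 960.7 kg/s


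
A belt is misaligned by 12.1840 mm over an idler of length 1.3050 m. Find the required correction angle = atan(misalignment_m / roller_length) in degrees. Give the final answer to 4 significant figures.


misalign_m = 12.1840 / 1000 = 0.012184 m
angle = atan(0.012184 / 1.3050)
angle = 0.5349 deg


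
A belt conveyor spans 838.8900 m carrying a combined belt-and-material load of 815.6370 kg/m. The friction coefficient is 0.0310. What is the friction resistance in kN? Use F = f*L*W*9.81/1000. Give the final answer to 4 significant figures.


F = 0.0310 * 838.8900 * 815.6370 * 9.81 / 1000
F = 208.1 kN


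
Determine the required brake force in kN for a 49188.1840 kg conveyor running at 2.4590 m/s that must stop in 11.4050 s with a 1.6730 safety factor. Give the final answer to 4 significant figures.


F = 49188.1840 * 2.4590 / 11.4050 * 1.6730 / 1000
F = 17.74 kN


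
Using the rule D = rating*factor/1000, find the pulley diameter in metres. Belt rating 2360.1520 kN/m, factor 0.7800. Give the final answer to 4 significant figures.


D = 2360.1520 * 0.7800 / 1000
D = 1.841 m


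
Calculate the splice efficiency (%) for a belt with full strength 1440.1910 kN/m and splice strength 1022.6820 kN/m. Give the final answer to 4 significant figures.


Eff = 1022.6820 / 1440.1910 * 100
Eff = 71.01 %


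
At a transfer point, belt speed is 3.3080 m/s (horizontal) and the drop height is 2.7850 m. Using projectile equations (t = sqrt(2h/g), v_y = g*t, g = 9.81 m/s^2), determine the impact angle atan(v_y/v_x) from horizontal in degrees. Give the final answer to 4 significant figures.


t = sqrt(2*2.7850/9.81) = 0.753517 s
v_y = 9.81 * 0.753517 = 7.392 m/s
angle = atan(7.392 / 3.3080) = 65.89 deg


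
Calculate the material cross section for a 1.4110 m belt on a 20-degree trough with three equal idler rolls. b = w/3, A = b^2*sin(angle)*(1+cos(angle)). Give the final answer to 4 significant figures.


b = 1.4110/3 = 0.470333 m
A = 0.470333^2 * sin(20 deg) * (1 + cos(20 deg))
A = 0.1468 m^2


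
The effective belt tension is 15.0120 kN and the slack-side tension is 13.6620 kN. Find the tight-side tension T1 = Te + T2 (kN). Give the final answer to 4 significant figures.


T1 = Te + T2 = 15.0120 + 13.6620
T1 = 28.67 kN


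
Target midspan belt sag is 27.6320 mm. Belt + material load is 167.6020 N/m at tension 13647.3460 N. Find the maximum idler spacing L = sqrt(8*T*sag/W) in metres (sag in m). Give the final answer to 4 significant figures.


sag = 27.6320/1000 = 0.027632 m
L = sqrt(8 * 13647.3460 * 0.027632 / 167.6020)
L = 4.243 m


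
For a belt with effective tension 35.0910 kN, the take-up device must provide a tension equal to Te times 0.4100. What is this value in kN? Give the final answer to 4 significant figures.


T_tu = 35.0910 * 0.4100
T_tu = 14.39 kN


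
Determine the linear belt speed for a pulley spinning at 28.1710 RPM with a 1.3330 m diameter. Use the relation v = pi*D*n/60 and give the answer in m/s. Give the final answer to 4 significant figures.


v = pi * 1.3330 * 28.1710 / 60
v = 1.966 m/s


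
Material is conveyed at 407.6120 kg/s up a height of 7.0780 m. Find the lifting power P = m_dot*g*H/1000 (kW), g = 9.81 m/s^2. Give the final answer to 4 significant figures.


P = 407.6120 * 9.81 * 7.0780 / 1000
P = 28.30 kW


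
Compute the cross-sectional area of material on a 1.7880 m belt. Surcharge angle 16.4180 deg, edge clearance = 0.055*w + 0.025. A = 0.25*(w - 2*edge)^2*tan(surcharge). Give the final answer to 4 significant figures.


edge = 0.055*1.7880 + 0.025 = 0.12334 m
ew = 1.7880 - 2*0.12334 = 1.54132 m
A = 0.25 * 1.54132^2 * tan(16.4180 deg)
A = 0.1750 m^2


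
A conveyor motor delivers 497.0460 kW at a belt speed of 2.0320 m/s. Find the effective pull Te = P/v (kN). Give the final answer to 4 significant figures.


Te = P / v = 497.0460 / 2.0320
Te = 244.6 kN


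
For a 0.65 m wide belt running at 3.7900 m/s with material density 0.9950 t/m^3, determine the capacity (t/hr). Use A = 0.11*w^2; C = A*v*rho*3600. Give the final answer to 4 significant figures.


A = 0.11 * 0.65^2 = 0.046475 m^2
C = 0.046475 * 3.7900 * 0.9950 * 3600
C = 630.9 t/hr


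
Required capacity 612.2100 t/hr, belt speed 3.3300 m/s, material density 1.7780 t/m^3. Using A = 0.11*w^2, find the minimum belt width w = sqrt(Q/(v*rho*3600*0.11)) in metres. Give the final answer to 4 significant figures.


A_req = 612.2100 / (3.3300 * 1.7780 * 3600) = 0.0287225 m^2
w = sqrt(0.0287225 / 0.11)
w = 0.5110 m


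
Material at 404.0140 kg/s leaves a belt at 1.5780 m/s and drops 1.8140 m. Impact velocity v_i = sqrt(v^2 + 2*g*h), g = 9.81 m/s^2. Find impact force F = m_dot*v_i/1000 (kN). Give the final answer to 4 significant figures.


v_i = sqrt(1.5780^2 + 2*9.81*1.8140) = 6.17096 m/s
F = 404.0140 * 6.17096 / 1000
F = 2.493 kN


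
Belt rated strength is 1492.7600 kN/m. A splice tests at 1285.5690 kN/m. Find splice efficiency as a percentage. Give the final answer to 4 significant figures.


Eff = 1285.5690 / 1492.7600 * 100
Eff = 86.12 %
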